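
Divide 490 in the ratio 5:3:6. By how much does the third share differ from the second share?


Total parts = 5 + 3 + 6 = 14
Value per part = 490 / 14 = 35
Shares: 5*35=175, 3*35=105, 6*35=210
Third share = 210, second share = 105
Difference = |210 - 105| = 105

105


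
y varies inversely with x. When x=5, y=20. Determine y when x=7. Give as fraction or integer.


Inverse proportion: y = k/x
Find k: k = 5 * 20 = 100
Compute y at x=7: y = 100/7
y = 100/7

100/7


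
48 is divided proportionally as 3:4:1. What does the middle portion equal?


Ratio = 3:4:1
Total parts = 3 + 4 + 1 = 8
Value per part = 48 / 8 = 6
First share = 3 * 6 = 18
Middle share = 4 * 6 = 24
Third share = 1 * 6 = 6

24


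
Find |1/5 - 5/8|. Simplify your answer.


Simplify: 1/5 = 1/5 and 5/8 = 5/8
Find common denominator: LCD = 40
Convert: 8/40 and 25/40
Difference = |8 - 25|/40 = 17/40
Simplified = 17/40

17/40


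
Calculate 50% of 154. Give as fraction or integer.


Compute 50% of 154
Convert percentage: 50% = 50/100
Multiply: 154 * 50/100
= 7700/100
= 77

77


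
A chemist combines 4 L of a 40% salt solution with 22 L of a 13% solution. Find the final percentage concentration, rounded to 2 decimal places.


Solute in mixture 1 = 40% of 4 L = 4*40/100 = 8/5 L
Solute in mixture 2 = 13% of 22 L = 22*13/100 = 143/50 L
Total solute = 8/5 + 143/50 = 223/50 L
Total volume = 4 + 22 = 26 L
Final concentration = 223/50/26 * 100 = 17.15%

17.15


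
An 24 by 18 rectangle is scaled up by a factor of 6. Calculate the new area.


Original dimensions: 24 x 18
Enlargement factor = 6
New width = 24 * 6 = 144
New height = 18 * 6 = 108
New area = 144 * 108 = 15552

15552


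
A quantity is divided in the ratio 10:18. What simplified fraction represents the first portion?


Total parts = 10 + 18 = 28
First part fraction = 10/28
Simplify: 10/28 = 5/14

5/14


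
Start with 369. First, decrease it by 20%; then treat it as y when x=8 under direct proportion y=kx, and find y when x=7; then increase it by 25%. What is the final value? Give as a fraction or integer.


Start with 369.
Step 1: Decrease by 20%: 369 * 80/100 = 1476/5
Step 2: Direct prop: k = (1476/5)/8; new y = k*7 = 1476/5*7/8 = 2583/10
Step 3: Increase by 25%: 2583/10 * 125/100 = 2583/8
Final result = 2583/8

2583/8


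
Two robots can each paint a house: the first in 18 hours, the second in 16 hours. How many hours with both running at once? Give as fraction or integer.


Rate of A = 1/18 job per hour
Rate of B = 1/16 job per hour
Combined rate = 1/18 + 1/16
Find common denominator: (16 + 18)/(18*16) = 34/288
Combined rate = 17/144 job per hour
Time together = 1 / (17/144) = 144/17 hours

144/17


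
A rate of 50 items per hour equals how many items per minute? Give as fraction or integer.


Converting from per hour to per minute
Rate = 50 items per hour
Divide by 60: 50/60
= 5/6 items per minute

5/6


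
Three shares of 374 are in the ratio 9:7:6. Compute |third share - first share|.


Total parts = 9 + 7 + 6 = 22
Value per part = 374 / 22 = 17
Shares: 9*17=153, 7*17=119, 6*17=102
Third share = 102, first share = 153
Difference = |102 - 153| = 51

51


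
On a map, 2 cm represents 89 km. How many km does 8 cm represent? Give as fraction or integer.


Map scale: 2 cm = 89 km
Measured distance on map = 8 cm
Set up proportion: 8 * 89 / 2
= 712 / 2
= 356 km

356


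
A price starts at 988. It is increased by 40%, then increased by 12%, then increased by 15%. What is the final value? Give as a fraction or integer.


Start: 988
Step 1: increase by 40% => multiply by 140/100
  988 * 140/100 = 6916/5
Step 2: increase by 12% => multiply by 112/100
  6916/5 * 112/100 = 193648/125
Step 3: increase by 15% => multiply by 115/100
  193648/125 * 115/100 = 1113476/625
Final value = 1113476/625

1113476/625


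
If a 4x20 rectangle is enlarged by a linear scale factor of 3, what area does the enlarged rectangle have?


Original dimensions: 4 x 20
Enlargement factor = 3
New width = 4 * 3 = 12
New height = 20 * 3 = 60
New area = 12 * 60 = 720

720


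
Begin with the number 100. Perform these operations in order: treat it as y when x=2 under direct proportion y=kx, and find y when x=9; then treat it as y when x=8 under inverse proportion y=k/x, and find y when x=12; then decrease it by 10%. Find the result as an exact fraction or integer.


Start with 100.
Step 1: Direct prop: k = (100)/2; new y = k*9 = 100*9/2 = 450
Step 2: Inverse prop: k = (450)*8; new y = k/12 = 450*8/12 = 300
Step 3: Decrease by 10%: 300 * 90/100 = 270
Final result = 270

270


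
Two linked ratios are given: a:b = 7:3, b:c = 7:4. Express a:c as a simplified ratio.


Given a:b = 7:3 and b:c = 7:4
Make b consistent. Multiply first ratio by 7: a:b = 49:21
Multiply second ratio by 3: b:c = 21:12
Now b = 21 in both, so a:b:c = 49:21:12
Therefore a:c = 49:12
Simplify by GCD: a:c = 49:12

49:12


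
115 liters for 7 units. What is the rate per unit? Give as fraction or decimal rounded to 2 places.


Total liters = 115
Number of units = 7
Unit rate = 115 / 7
= 16.43 liters per unit

16.43


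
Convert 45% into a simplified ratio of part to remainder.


Part = 45%, Remainder = 55%
Ratio = 45:55
GCD(45, 55) = 5
Simplify: 9:11 = 9:11

9:11


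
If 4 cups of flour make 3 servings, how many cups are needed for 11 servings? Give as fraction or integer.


Original: 4 cups for 3 servings
Target servings = 11
Scaling factor = 11/3
New amount = 4 * 11/3
= 44/3
= 44/3 cups

44/3


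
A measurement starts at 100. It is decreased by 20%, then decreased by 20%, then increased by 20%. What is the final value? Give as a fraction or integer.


Start: 100
Step 1: decrease by 20% => multiply by 80/100
  100 * 80/100 = 80
Step 2: decrease by 20% => multiply by 80/100
  80 * 80/100 = 64
Step 3: increase by 20% => multiply by 120/100
  64 * 120/100 = 384/5
Final value = 384/5

384/5


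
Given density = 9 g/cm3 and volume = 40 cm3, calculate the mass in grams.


Using mass = density * volume
Density = 9 g/cm3
Volume = 40 cm3
Mass = 9 * 40
= 360 g

360


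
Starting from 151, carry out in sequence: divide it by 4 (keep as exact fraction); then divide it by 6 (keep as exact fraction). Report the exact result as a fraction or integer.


Start with 151.
Step 1: Divide by 4: 151 / 4 = 151/4
Step 2: Divide by 6: 151/4 / 6 = 151/24
Final result = 151/24

151/24


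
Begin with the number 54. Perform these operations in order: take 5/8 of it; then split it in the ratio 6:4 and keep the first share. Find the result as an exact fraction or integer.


Start with 54.
Step 1: Take 5/8: 54 * 5/8 = 135/4
Step 2: Split 6:4, first share = 135/4 * 6/10 = 81/4
Final result = 81/4

81/4


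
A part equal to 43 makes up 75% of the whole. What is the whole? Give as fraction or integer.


Given: 43 is 75% of the whole
Set up: 43 = 75/100 * whole
whole = 43 * 100 / 75
whole = 4300 / 75
whole = 172/3

172/3


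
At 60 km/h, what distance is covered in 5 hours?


Using distance = speed * time
Speed = 60 km/h
Time = 5 hours
Distance = 60 * 5
= 300 km

300


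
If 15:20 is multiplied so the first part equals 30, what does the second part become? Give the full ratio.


Original ratio: 15:20
First term target: 30
Scale factor = 30 / 15 = 2
Multiply second term: 20 * 2 = 40
Equivalent ratio = 30:40

30:40


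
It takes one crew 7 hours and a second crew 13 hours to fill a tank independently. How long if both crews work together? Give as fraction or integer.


Rate of A = 1/7 job per hour
Rate of B = 1/13 job per hour
Combined rate = 1/7 + 1/13
Find common denominator: (13 + 7)/(7*13) = 20/91
Combined rate = 20/91 job per hour
Time together = 1 / (20/91) = 91/20 hours

91/20


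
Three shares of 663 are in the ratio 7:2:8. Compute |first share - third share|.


Total parts = 7 + 2 + 8 = 17
Value per part = 663 / 17 = 39
Shares: 7*39=273, 2*39=78, 8*39=312
First share = 273, third share = 312
Difference = |273 - 312| = 39

39


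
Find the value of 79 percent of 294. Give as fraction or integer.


Compute 79% of 294
Convert percentage: 79% = 79/100
Multiply: 294 * 79/100
= 23226/100
= 11613/50

11613/50


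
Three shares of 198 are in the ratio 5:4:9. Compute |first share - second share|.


Total parts = 5 + 4 + 9 = 18
Value per part = 198 / 18 = 11
Shares: 5*11=55, 4*11=44, 9*11=99
First share = 55, second share = 44
Difference = |55 - 44| = 11

11


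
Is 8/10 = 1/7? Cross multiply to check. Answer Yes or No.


Cross multiply to check 8/10 = 1/7
Left cross product: 8 * 7 = 56
Right cross product: 10 * 1 = 10
56 != 10
Not equal, so proportions differ => No

No


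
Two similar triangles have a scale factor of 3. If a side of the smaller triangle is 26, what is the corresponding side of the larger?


Similar triangles have proportional sides
Scale factor = 3
Smaller side = 26
Corresponding larger side = 26 * 3
= 78

78


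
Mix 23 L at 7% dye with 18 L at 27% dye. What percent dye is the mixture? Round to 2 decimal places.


Solute in mixture 1 = 7% of 23 L = 23*7/100 = 161/100 L
Solute in mixture 2 = 27% of 18 L = 18*27/100 = 243/50 L
Total solute = 161/100 + 243/50 = 647/100 L
Total volume = 23 + 18 = 41 L
Final concentration = 647/100/41 * 100 = 15.78%

15.78


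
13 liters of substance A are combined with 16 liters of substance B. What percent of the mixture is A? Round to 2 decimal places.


Volume of A = 13 L
Volume of B = 16 L
Total volume = 13 + 16 = 29 L
Percentage of A = (13/29) * 100
= 44.83%

44.83


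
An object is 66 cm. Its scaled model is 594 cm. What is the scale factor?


Original length = 66 cm
Scaled length = 594 cm
Scale factor = 594 / 66
= 9

9


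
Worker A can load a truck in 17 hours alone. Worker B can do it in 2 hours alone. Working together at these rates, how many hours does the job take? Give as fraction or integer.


Rate of A = 1/17 job per hour
Rate of B = 1/2 job per hour
Combined rate = 1/17 + 1/2
Find common denominator: (2 + 17)/(17*2) = 19/34
Combined rate = 19/34 job per hour
Time together = 1 / (19/34) = 34/19 hours

34/19


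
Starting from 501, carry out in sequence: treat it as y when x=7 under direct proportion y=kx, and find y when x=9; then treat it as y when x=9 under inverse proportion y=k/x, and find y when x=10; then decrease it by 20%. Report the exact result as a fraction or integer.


Start with 501.
Step 1: Direct prop: k = (501)/7; new y = k*9 = 501*9/7 = 4509/7
Step 2: Inverse prop: k = (4509/7)*9; new y = k/10 = 4509/7*9/10 = 40581/70
Step 3: Decrease by 20%: 40581/70 * 80/100 = 81162/175
Final result = 81162/175

81162/175


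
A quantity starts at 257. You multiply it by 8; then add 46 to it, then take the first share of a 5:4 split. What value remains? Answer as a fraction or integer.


Start with 257.
Step 1: Multiply by 8: 257 * 8 = 2056
Step 2: Add 46: 2056+46=2102; split 5:4 first = 2102*5/9 = 10510/9
Final result = 10510/9

10510/9


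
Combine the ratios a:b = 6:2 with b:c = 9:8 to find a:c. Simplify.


Given a:b = 6:2 and b:c = 9:8
Make b consistent. Multiply first ratio by 9: a:b = 54:18
Multiply second ratio by 2: b:c = 18:16
Now b = 18 in both, so a:b:c = 54:18:16
Therefore a:c = 54:16
Simplify by GCD: a:c = 27:8

27:8


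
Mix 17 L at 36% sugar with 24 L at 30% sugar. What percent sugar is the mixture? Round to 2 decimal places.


Solute in mixture 1 = 36% of 17 L = 17*36/100 = 153/25 L
Solute in mixture 2 = 30% of 24 L = 24*30/100 = 36/5 L
Total solute = 153/25 + 36/5 = 333/25 L
Total volume = 17 + 24 = 41 L
Final concentration = 333/25/41 * 100 = 32.49%

32.49


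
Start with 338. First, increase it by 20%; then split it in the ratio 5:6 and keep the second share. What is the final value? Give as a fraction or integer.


Start with 338.
Step 1: Increase by 20%: 338 * 120/100 = 2028/5
Step 2: Split 5:6, second share = 2028/5 * 6/11 = 12168/55
Final result = 12168/55

12168/55


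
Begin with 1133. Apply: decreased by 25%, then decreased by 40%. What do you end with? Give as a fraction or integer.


Start: 1133
Step 1: decrease by 25% => multiply by 75/100
  1133 * 75/100 = 3399/4
Step 2: decrease by 40% => multiply by 60/100
  3399/4 * 60/100 = 10197/20
Final value = 10197/20

10197/20


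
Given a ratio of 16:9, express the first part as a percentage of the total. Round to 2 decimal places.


Total parts = 16 + 9 = 25
First part fraction = 16/25
Percentage = (16/25) * 100
= 0.64 * 100
= 64.00%

64.00


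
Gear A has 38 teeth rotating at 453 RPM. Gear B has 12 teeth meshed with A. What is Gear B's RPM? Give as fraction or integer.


Gear ratio: teeth_A * RPM_A = teeth_B * RPM_B
38 * 453 = 12 * RPM_B
17214 = 12 * RPM_B
RPM_B = 17214 / 12
RPM_B = 2869/2

2869/2


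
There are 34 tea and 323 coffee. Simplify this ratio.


Find GCD(34, 323)
GCD = 17
Divide both by 17: 34/17 = 2, 323/17 = 19
Simplified ratio = 2:19

2:19


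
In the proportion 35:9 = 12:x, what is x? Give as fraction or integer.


Setting up: 35/9 = 12/x
Cross multiply: 35 * x = 9 * 12
35x = 108
x = 108/35
x = 108/35

108/35


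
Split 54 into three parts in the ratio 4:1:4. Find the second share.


Ratio = 4:1:4
Total parts = 4 + 1 + 4 = 9
Value per part = 54 / 9 = 6
First share = 4 * 6 = 24
Middle share = 1 * 6 = 6
Third share = 4 * 6 = 24

6


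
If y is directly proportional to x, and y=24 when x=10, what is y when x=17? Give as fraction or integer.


Direct proportion: y = kx
Find k: k = 24/10 = 12/5
Compute y at x=17: y = 12/5 * 17
y = 204/5

204/5


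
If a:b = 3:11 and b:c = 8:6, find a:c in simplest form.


Given a:b = 3:11 and b:c = 8:6
Make b consistent. Multiply first ratio by 8: a:b = 24:88
Multiply second ratio by 11: b:c = 88:66
Now b = 88 in both, so a:b:c = 24:88:66
Therefore a:c = 24:66
Simplify by GCD: a:c = 4:11

4:11


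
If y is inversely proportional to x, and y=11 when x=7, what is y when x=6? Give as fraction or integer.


Inverse proportion: y = k/x
Find k: k = 7 * 11 = 77
Compute y at x=6: y = 77/6
y = 77/6

77/6


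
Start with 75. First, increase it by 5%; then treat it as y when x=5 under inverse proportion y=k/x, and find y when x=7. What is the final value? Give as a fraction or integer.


Start with 75.
Step 1: Increase by 5%: 75 * 105/100 = 315/4
Step 2: Inverse prop: k = (315/4)*5; new y = k/7 = 315/4*5/7 = 225/4
Final result = 225/4

225/4


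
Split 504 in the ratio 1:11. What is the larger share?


Total parts = 1 + 11 = 12
Value per part = 504 / 12 = 42
First share = 1 * 42 = 42
Second share = 11 * 42 = 462
Larger share = 462

462


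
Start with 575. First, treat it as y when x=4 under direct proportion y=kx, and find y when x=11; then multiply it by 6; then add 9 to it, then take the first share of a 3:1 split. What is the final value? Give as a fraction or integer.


Start with 575.
Step 1: Direct prop: k = (575)/4; new y = k*11 = 575*11/4 = 6325/4
Step 2: Multiply by 6: 6325/4 * 6 = 18975/2
Step 3: Add 9: 18975/2+9=18993/2; split 3:1 first = 18993/2*3/4 = 56979/8
Final result = 56979/8

56979/8


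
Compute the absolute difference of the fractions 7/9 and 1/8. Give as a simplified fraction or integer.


Simplify: 7/9 = 7/9 and 1/8 = 1/8
Find common denominator: LCD = 72
Convert: 56/72 and 9/72
Difference = |56 - 9|/72 = 47/72
Simplified = 47/72

47/72


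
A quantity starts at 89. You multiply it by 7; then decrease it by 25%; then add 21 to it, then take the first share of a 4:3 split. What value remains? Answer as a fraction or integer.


Start with 89.
Step 1: Multiply by 7: 89 * 7 = 623
Step 2: Decrease by 25%: 623 * 75/100 = 1869/4
Step 3: Add 21: 1869/4+21=1953/4; split 4:3 first = 1953/4*4/7 = 279
Final result = 279

279


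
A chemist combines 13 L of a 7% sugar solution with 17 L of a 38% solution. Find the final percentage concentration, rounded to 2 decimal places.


Solute in mixture 1 = 7% of 13 L = 13*7/100 = 91/100 L
Solute in mixture 2 = 38% of 17 L = 17*38/100 = 323/50 L
Total solute = 91/100 + 323/50 = 737/100 L
Total volume = 13 + 17 = 30 L
Final concentration = 737/100/30 * 100 = 24.57%

24.57


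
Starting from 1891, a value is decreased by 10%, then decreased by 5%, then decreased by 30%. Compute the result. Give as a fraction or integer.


Start: 1891
Step 1: decrease by 10% => multiply by 90/100
  1891 * 90/100 = 17019/10
Step 2: decrease by 5% => multiply by 95/100
  17019/10 * 95/100 = 323361/200
Step 3: decrease by 30% => multiply by 70/100
  323361/200 * 70/100 = 2263527/2000
Final value = 2263527/2000

2263527/2000


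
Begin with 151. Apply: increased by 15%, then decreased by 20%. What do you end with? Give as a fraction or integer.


Start: 151
Step 1: increase by 15% => multiply by 115/100
  151 * 115/100 = 3473/20
Step 2: decrease by 20% => multiply by 80/100
  3473/20 * 80/100 = 3473/25
Final value = 3473/25

3473/25


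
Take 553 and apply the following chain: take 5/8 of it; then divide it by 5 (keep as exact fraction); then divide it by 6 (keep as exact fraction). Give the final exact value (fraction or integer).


Start with 553.
Step 1: Take 5/8: 553 * 5/8 = 2765/8
Step 2: Divide by 5: 2765/8 / 5 = 553/8
Step 3: Divide by 6: 553/8 / 6 = 553/48
Final result = 553/48

553/48


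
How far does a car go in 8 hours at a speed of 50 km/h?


Using distance = speed * time
Speed = 50 km/h
Time = 8 hours
Distance = 50 * 8
= 400 km

400


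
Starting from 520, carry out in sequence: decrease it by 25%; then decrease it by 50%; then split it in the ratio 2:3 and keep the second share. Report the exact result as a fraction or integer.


Start with 520.
Step 1: Decrease by 25%: 520 * 75/100 = 390
Step 2: Decrease by 50%: 390 * 50/100 = 195
Step 3: Split 2:3, second share = 195 * 3/5 = 117
Final result = 117

117


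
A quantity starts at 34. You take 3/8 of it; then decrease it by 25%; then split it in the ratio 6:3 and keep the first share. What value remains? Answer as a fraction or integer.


Start with 34.
Step 1: Take 3/8: 34 * 3/8 = 51/4
Step 2: Decrease by 25%: 51/4 * 75/100 = 153/16
Step 3: Split 6:3, first share = 153/16 * 6/9 = 51/8
Final result = 51/8

51/8


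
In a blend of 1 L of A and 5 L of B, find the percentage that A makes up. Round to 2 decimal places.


Volume of A = 1 L
Volume of B = 5 L
Total volume = 1 + 5 = 6 L
Percentage of A = (1/6) * 100
= 16.67%

16.67


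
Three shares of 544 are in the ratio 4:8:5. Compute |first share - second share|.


Total parts = 4 + 8 + 5 = 17
Value per part = 544 / 17 = 32
Shares: 4*32=128, 8*32=256, 5*32=160
First share = 128, second share = 256
Difference = |128 - 256| = 128

128


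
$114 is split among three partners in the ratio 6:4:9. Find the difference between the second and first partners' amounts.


Total parts = 6 + 4 + 9 = 19
Value per part = 114 / 19 = 6
Shares: 6*6=36, 4*6=24, 9*6=54
Second share = 24, first share = 36
Difference = |24 - 36| = 12

12


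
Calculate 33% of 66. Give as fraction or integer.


Compute 33% of 66
Convert percentage: 33% = 33/100
Multiply: 66 * 33/100
= 2178/100
= 1089/50

1089/50


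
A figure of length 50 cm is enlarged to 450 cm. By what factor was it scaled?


Original length = 50 cm
Scaled length = 450 cm
Scale factor = 450 / 50
= 9

9


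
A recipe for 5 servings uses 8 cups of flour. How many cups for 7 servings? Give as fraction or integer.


Original: 8 cups for 5 servings
Target servings = 7
Scaling factor = 7/5
New amount = 8 * 7/5
= 56/5
= 56/5 cups

56/5


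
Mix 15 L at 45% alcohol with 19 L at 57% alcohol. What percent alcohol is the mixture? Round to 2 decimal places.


Solute in mixture 1 = 45% of 15 L = 15*45/100 = 27/4 L
Solute in mixture 2 = 57% of 19 L = 19*57/100 = 1083/100 L
Total solute = 27/4 + 1083/100 = 879/50 L
Total volume = 15 + 19 = 34 L
Final concentration = 879/50/34 * 100 = 51.71%

51.71


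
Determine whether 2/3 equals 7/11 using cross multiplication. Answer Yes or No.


Cross multiply to check 2/3 = 7/11
Left cross product: 2 * 11 = 22
Right cross product: 3 * 7 = 21
22 != 21
Not equal, so proportions differ => No

No


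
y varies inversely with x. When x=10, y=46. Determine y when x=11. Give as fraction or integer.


Inverse proportion: y = k/x
Find k: k = 10 * 46 = 460
Compute y at x=11: y = 460/11
y = 460/11

460/11


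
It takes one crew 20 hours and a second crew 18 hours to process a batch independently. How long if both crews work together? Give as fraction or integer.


Rate of A = 1/20 job per hour
Rate of B = 1/18 job per hour
Combined rate = 1/20 + 1/18
Find common denominator: (18 + 20)/(20*18) = 38/360
Combined rate = 19/180 job per hour
Time together = 1 / (19/180) = 180/19 hours

180/19


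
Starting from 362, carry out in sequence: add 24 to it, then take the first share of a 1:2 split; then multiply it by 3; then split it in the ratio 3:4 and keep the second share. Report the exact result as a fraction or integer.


Start with 362.
Step 1: Add 24: 362+24=386; split 1:2 first = 386*1/3 = 386/3
Step 2: Multiply by 3: 386/3 * 3 = 386
Step 3: Split 3:4, second share = 386 * 4/7 = 1544/7
Final result = 1544/7

1544/7


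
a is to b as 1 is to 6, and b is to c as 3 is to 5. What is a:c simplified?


Given a:b = 1:6 and b:c = 3:5
Make b consistent. Multiply first ratio by 3: a:b = 3:18
Multiply second ratio by 6: b:c = 18:30
Now b = 18 in both, so a:b:c = 3:18:30
Therefore a:c = 3:30
Simplify by GCD: a:c = 1:10

1:10


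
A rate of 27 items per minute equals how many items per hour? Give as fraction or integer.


Converting from per minute to per hour
Rate = 27 items per minute
Multiply by 60: 27 * 60
= 1620 items per hour

1620


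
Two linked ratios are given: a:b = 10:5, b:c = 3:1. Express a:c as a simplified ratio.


Given a:b = 10:5 and b:c = 3:1
Make b consistent. Multiply first ratio by 3: a:b = 30:15
Multiply second ratio by 5: b:c = 15:5
Now b = 15 in both, so a:b:c = 30:15:5
Therefore a:c = 30:5
Simplify by GCD: a:c = 6:1

6:1


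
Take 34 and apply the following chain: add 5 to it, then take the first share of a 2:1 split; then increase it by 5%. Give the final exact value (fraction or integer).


Start with 34.
Step 1: Add 5: 34+5=39; split 2:1 first = 39*2/3 = 26
Step 2: Increase by 5%: 26 * 105/100 = 273/10
Final result = 273/10

273/10


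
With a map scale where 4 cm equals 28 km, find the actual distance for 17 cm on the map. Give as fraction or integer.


Map scale: 4 cm = 28 km
Measured distance on map = 17 cm
Set up proportion: 17 * 28 / 4
= 476 / 4
= 119 km

119


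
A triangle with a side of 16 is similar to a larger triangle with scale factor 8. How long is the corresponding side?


Similar triangles have proportional sides
Scale factor = 8
Smaller side = 16
Corresponding larger side = 16 * 8
= 128

128


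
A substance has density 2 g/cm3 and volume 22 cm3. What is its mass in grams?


Using mass = density * volume
Density = 2 g/cm3
Volume = 22 cm3
Mass = 2 * 22
= 44 g

44


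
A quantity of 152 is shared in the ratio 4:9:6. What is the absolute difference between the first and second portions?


Total parts = 4 + 9 + 6 = 19
Value per part = 152 / 19 = 8
Shares: 4*8=32, 9*8=72, 6*8=48
First share = 32, second share = 72
Difference = |32 - 72| = 40

40


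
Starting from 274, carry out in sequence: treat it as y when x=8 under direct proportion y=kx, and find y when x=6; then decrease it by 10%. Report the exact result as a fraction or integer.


Start with 274.
Step 1: Direct prop: k = (274)/8; new y = k*6 = 274*6/8 = 411/2
Step 2: Decrease by 10%: 411/2 * 90/100 = 3699/20
Final result = 3699/20

3699/20


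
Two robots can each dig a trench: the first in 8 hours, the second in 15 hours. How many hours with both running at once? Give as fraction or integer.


Rate of A = 1/8 job per hour
Rate of B = 1/15 job per hour
Combined rate = 1/8 + 1/15
Find common denominator: (15 + 8)/(8*15) = 23/120
Combined rate = 23/120 job per hour
Time together = 1 / (23/120) = 120/23 hours

120/23


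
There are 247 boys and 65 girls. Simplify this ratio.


Find GCD(247, 65)
GCD = 13
Divide both by 13: 247/13 = 19, 65/13 = 5
Simplified ratio = 19:5

19:5


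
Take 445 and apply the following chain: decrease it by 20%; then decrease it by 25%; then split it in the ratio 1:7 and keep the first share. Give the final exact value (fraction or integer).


Start with 445.
Step 1: Decrease by 20%: 445 * 80/100 = 356
Step 2: Decrease by 25%: 356 * 75/100 = 267
Step 3: Split 1:7, first share = 267 * 1/8 = 267/8
Final result = 267/8

267/8


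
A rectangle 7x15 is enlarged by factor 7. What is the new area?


Original dimensions: 7 x 15
Enlargement factor = 7
New width = 7 * 7 = 49
New height = 15 * 7 = 105
New area = 49 * 105 = 5145

5145


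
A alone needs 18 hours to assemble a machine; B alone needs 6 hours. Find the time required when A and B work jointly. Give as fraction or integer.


Rate of A = 1/18 job per hour
Rate of B = 1/6 job per hour
Combined rate = 1/18 + 1/6
Find common denominator: (6 + 18)/(18*6) = 24/108
Combined rate = 2/9 job per hour
Time together = 1 / (2/9) = 9/2 hours

9/2


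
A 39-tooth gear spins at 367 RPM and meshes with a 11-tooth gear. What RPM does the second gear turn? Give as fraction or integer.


Gear ratio: teeth_A * RPM_A = teeth_B * RPM_B
39 * 367 = 11 * RPM_B
14313 = 11 * RPM_B
RPM_B = 14313 / 11
RPM_B = 14313/11

14313/11


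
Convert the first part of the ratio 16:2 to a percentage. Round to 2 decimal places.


Total parts = 16 + 2 = 18
First part fraction = 16/18
Percentage = (16/18) * 100
= 0.888889 * 100
= 88.89%

88.89


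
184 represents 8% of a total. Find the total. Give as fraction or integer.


Given: 184 is 8% of the whole
Set up: 184 = 8/100 * whole
whole = 184 * 100 / 8
whole = 18400 / 8
whole = 2300

2300


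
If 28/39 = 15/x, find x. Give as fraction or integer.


Setting up: 28/39 = 15/x
Cross multiply: 28 * x = 39 * 15
28x = 585
x = 585/28
x = 585/28

585/28


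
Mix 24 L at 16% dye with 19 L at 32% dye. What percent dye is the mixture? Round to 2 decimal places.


Solute in mixture 1 = 16% of 24 L = 24*16/100 = 96/25 L
Solute in mixture 2 = 32% of 19 L = 19*32/100 = 152/25 L
Total solute = 96/25 + 152/25 = 248/25 L
Total volume = 24 + 19 = 43 L
Final concentration = 248/25/43 * 100 = 23.07%

23.07


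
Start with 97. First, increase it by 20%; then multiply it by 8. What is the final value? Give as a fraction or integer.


Start with 97.
Step 1: Increase by 20%: 97 * 120/100 = 582/5
Step 2: Multiply by 8: 582/5 * 8 = 4656/5
Final result = 4656/5

4656/5


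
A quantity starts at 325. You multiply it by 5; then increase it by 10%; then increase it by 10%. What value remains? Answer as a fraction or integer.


Start with 325.
Step 1: Multiply by 5: 325 * 5 = 1625
Step 2: Increase by 10%: 1625 * 110/100 = 3575/2
Step 3: Increase by 10%: 3575/2 * 110/100 = 7865/4
Final result = 7865/4

7865/4


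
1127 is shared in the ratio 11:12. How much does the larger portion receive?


Total parts = 11 + 12 = 23
Value per part = 1127 / 23 = 49
First share = 11 * 49 = 539
Second share = 12 * 49 = 588
Larger share = 588

588


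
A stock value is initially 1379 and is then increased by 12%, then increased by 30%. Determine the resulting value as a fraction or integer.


Start: 1379
Step 1: increase by 12% => multiply by 112/100
  1379 * 112/100 = 38612/25
Step 2: increase by 30% => multiply by 130/100
  38612/25 * 130/100 = 250978/125
Final value = 250978/125

250978/125


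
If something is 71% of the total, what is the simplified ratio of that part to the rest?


Part = 71%, Remainder = 29%
Ratio = 71:29
GCD(71, 29) = 1
Simplify: 71:29 = 71:29

71:29


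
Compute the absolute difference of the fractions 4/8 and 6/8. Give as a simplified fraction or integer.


Simplify: 4/8 = 1/2 and 6/8 = 3/4
Find common denominator: LCD = 4
Convert: 2/4 and 3/4
Difference = |2 - 3|/4 = 1/4
Simplified = 1/4

1/4


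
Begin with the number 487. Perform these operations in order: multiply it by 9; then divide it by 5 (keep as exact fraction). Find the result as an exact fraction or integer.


Start with 487.
Step 1: Multiply by 9: 487 * 9 = 4383
Step 2: Divide by 5: 4383 / 5 = 4383/5
Final result = 4383/5

4383/5


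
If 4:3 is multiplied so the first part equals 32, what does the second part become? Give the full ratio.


Original ratio: 4:3
First term target: 32
Scale factor = 32 / 4 = 8
Multiply second term: 3 * 8 = 24
Equivalent ratio = 32:24

32:24


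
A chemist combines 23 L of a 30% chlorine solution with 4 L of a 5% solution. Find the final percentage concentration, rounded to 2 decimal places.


Solute in mixture 1 = 30% of 23 L = 23*30/100 = 69/10 L
Solute in mixture 2 = 5% of 4 L = 4*5/100 = 1/5 L
Total solute = 69/10 + 1/5 = 71/10 L
Total volume = 23 + 4 = 27 L
Final concentration = 71/10/27 * 100 = 26.30%

26.30


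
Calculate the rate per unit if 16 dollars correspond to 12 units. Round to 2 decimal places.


Total dollars = 16
Number of units = 12
Unit rate = 16 / 12
= 1.33 dollars per unit

1.33


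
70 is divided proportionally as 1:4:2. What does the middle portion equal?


Ratio = 1:4:2
Total parts = 1 + 4 + 2 = 7
Value per part = 70 / 7 = 10
First share = 1 * 10 = 10
Middle share = 4 * 10 = 40
Third share = 2 * 10 = 20

40


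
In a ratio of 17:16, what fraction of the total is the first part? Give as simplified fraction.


Total parts = 17 + 16 = 33
First part fraction = 17/33
Simplify: 17/33 = 17/33

17/33


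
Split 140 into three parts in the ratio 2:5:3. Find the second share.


Ratio = 2:5:3
Total parts = 2 + 5 + 3 = 10
Value per part = 140 / 10 = 14
First share = 2 * 14 = 28
Middle share = 5 * 14 = 70
Third share = 3 * 14 = 42

70


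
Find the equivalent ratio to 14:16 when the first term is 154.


Original ratio: 14:16
First term target: 154
Scale factor = 154 / 14 = 11
Multiply second term: 16 * 11 = 176
Equivalent ratio = 154:176

154:176


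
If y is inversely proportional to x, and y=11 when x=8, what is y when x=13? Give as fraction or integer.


Inverse proportion: y = k/x
Find k: k = 8 * 11 = 88
Compute y at x=13: y = 88/13
y = 88/13

88/13


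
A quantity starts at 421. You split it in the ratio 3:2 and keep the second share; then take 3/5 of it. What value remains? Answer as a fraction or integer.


Start with 421.
Step 1: Split 3:2, second share = 421 * 2/5 = 842/5
Step 2: Take 3/5: 842/5 * 3/5 = 2526/25
Final result = 2526/25

2526/25


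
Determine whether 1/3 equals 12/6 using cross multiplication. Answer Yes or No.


Cross multiply to check 1/3 = 12/6
Left cross product: 1 * 6 = 6
Right cross product: 3 * 12 = 36
6 != 36
Not equal, so proportions differ => No

No


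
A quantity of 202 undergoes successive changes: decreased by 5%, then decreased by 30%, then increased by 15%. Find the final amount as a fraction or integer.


Start: 202
Step 1: decrease by 5% => multiply by 95/100
  202 * 95/100 = 1919/10
Step 2: decrease by 30% => multiply by 70/100
  1919/10 * 70/100 = 13433/100
Step 3: increase by 15% => multiply by 115/100
  13433/100 * 115/100 = 308959/2000
Final value = 308959/2000

308959/2000


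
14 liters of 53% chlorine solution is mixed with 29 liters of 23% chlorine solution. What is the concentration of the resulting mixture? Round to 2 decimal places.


Solute in mixture 1 = 53% of 14 L = 14*53/100 = 371/50 L
Solute in mixture 2 = 23% of 29 L = 29*23/100 = 667/100 L
Total solute = 371/50 + 667/100 = 1409/100 L
Total volume = 14 + 29 = 43 L
Final concentration = 1409/100/43 * 100 = 32.77%

32.77


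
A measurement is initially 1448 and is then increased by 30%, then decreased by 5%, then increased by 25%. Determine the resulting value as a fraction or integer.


Start: 1448
Step 1: increase by 30% => multiply by 130/100
  1448 * 130/100 = 9412/5
Step 2: decrease by 5% => multiply by 95/100
  9412/5 * 95/100 = 44707/25
Step 3: increase by 25% => multiply by 125/100
  44707/25 * 125/100 = 44707/20
Final value = 44707/20

44707/20


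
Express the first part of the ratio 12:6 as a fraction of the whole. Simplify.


Total parts = 12 + 6 = 18
First part fraction = 12/18
Simplify: 12/18 = 2/3

2/3


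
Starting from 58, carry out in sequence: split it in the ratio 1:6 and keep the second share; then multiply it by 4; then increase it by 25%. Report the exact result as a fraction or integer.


Start with 58.
Step 1: Split 1:6, second share = 58 * 6/7 = 348/7
Step 2: Multiply by 4: 348/7 * 4 = 1392/7
Step 3: Increase by 25%: 1392/7 * 125/100 = 1740/7
Final result = 1740/7

1740/7


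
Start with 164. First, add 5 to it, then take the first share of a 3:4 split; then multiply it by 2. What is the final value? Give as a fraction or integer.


Start with 164.
Step 1: Add 5: 164+5=169; split 3:4 first = 169*3/7 = 507/7
Step 2: Multiply by 2: 507/7 * 2 = 1014/7
Final result = 1014/7

1014/7


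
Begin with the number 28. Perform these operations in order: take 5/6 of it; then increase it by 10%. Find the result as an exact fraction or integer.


Start with 28.
Step 1: Take 5/6: 28 * 5/6 = 70/3
Step 2: Increase by 10%: 70/3 * 110/100 = 77/3
Final result = 77/3

77/3


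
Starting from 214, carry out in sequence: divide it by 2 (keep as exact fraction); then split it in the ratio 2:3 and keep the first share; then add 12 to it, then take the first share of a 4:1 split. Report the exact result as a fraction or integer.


Start with 214.
Step 1: Divide by 2: 214 / 2 = 107
Step 2: Split 2:3, first share = 107 * 2/5 = 214/5
Step 3: Add 12: 214/5+12=274/5; split 4:1 first = 274/5*4/5 = 1096/25
Final result = 1096/25

1096/25


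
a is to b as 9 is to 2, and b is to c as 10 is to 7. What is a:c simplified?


Given a:b = 9:2 and b:c = 10:7
Make b consistent. Multiply first ratio by 10: a:b = 90:20
Multiply second ratio by 2: b:c = 20:14
Now b = 20 in both, so a:b:c = 90:20:14
Therefore a:c = 90:14
Simplify by GCD: a:c = 45:7

45:7


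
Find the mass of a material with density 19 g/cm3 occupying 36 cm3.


Using mass = density * volume
Density = 19 g/cm3
Volume = 36 cm3
Mass = 19 * 36
= 684 g

684


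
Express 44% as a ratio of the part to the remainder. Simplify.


Part = 44%, Remainder = 56%
Ratio = 44:56
GCD(44, 56) = 4
Simplify: 11:14 = 11:14

11:14


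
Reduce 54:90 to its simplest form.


Find GCD(54, 90)
GCD = 18
Divide both by 18: 54/18 = 3, 90/18 = 5
Simplified ratio = 3:5

3:5


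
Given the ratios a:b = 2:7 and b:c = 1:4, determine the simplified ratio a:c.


Given a:b = 2:7 and b:c = 1:4
Make b consistent. Multiply first ratio by 1: a:b = 2:7
Multiply second ratio by 7: b:c = 7:28
Now b = 7 in both, so a:b:c = 2:7:28
Therefore a:c = 2:28
Simplify by GCD: a:c = 1:14

1:14


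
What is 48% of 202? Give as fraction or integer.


Compute 48% of 202
Convert percentage: 48% = 48/100
Multiply: 202 * 48/100
= 9696/100
= 2424/25

2424/25


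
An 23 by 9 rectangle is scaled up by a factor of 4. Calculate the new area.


Original dimensions: 23 x 9
Enlargement factor = 4
New width = 23 * 4 = 92
New height = 9 * 4 = 36
New area = 92 * 36 = 3312

3312


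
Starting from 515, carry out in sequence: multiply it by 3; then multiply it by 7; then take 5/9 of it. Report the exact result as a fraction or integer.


Start with 515.
Step 1: Multiply by 3: 515 * 3 = 1545
Step 2: Multiply by 7: 1545 * 7 = 10815
Step 3: Take 5/9: 10815 * 5/9 = 18025/3
Final result = 18025/3

18025/3


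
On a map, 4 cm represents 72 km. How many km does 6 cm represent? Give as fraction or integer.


Map scale: 4 cm = 72 km
Measured distance on map = 6 cm
Set up proportion: 6 * 72 / 4
= 432 / 4
= 108 km

108


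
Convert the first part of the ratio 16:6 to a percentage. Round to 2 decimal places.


Total parts = 16 + 6 = 22
First part fraction = 16/22
Percentage = (16/22) * 100
= 0.727273 * 100
= 72.73%

72.73


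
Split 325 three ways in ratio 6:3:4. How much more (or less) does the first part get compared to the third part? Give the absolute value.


Total parts = 6 + 3 + 4 = 13
Value per part = 325 / 13 = 25
Shares: 6*25=150, 3*25=75, 4*25=100
First share = 150, third share = 100
Difference = |150 - 100| = 50

50


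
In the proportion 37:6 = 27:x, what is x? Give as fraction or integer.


Setting up: 37/6 = 27/x
Cross multiply: 37 * x = 6 * 27
37x = 162
x = 162/37
x = 162/37

162/37


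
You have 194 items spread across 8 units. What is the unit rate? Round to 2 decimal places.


Total items = 194
Number of units = 8
Unit rate = 194 / 8
= 24.25 items per unit

24.25


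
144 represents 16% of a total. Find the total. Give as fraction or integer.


Given: 144 is 16% of the whole
Set up: 144 = 16/100 * whole
whole = 144 * 100 / 16
whole = 14400 / 16
whole = 900

900


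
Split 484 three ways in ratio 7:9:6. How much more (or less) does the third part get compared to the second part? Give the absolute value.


Total parts = 7 + 9 + 6 = 22
Value per part = 484 / 22 = 22
Shares: 7*22=154, 9*22=198, 6*22=132
Third share = 132, second share = 198
Difference = |132 - 198| = 66

66


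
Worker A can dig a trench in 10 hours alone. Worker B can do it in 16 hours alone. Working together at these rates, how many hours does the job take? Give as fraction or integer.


Rate of A = 1/10 job per hour
Rate of B = 1/16 job per hour
Combined rate = 1/10 + 1/16
Find common denominator: (16 + 10)/(10*16) = 26/160
Combined rate = 13/80 job per hour
Time together = 1 / (13/80) = 80/13 hours

80/13


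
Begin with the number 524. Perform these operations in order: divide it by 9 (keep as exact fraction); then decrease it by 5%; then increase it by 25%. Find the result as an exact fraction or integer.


Start with 524.
Step 1: Divide by 9: 524 / 9 = 524/9
Step 2: Decrease by 5%: 524/9 * 95/100 = 2489/45
Step 3: Increase by 25%: 2489/45 * 125/100 = 2489/36
Final result = 2489/36

2489/36


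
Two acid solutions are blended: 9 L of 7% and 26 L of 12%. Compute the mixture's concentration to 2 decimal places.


Solute in mixture 1 = 7% of 9 L = 9*7/100 = 63/100 L
Solute in mixture 2 = 12% of 26 L = 26*12/100 = 78/25 L
Total solute = 63/100 + 78/25 = 15/4 L
Total volume = 9 + 26 = 35 L
Final concentration = 15/4/35 * 100 = 10.71%

10.71


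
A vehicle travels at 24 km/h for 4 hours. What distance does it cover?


Using distance = speed * time
Speed = 24 km/h
Time = 4 hours
Distance = 24 * 4
= 96 km

96


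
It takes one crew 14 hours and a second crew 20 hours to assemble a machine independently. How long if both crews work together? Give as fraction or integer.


Rate of A = 1/14 job per hour
Rate of B = 1/20 job per hour
Combined rate = 1/14 + 1/20
Find common denominator: (20 + 14)/(14*20) = 34/280
Combined rate = 17/140 job per hour
Time together = 1 / (17/140) = 140/17 hours

140/17


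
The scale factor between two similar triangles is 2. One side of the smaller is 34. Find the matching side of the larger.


Similar triangles have proportional sides
Scale factor = 2
Smaller side = 34
Corresponding larger side = 34 * 2
= 68

68


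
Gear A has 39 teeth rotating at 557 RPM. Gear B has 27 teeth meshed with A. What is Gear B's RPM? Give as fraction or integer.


Gear ratio: teeth_A * RPM_A = teeth_B * RPM_B
39 * 557 = 27 * RPM_B
21723 = 27 * RPM_B
RPM_B = 21723 / 27
RPM_B = 7241/9

7241/9


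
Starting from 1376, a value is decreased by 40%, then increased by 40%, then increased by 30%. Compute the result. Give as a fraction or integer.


Start: 1376
Step 1: decrease by 40% => multiply by 60/100
  1376 * 60/100 = 4128/5
Step 2: increase by 40% => multiply by 140/100
  4128/5 * 140/100 = 28896/25
Step 3: increase by 30% => multiply by 130/100
  28896/25 * 130/100 = 187824/125
Final value = 187824/125

187824/125
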